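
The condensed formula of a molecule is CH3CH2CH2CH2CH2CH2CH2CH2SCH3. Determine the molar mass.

160.32 g/mol

Element totals:
  C: 9
  H: 20
  S: 1
Molecular formula: C9H20S.
  M = 9(12.011) + 20(1.008) + 32.06
    = 108.099 + 20.160 + 32.060 = 160.319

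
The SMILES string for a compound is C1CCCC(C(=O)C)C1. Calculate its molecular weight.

126.20 g/mol

Atom tally by fragment:
  cyclohexane ring core → C:6 H:12
  (− 1 ring H displaced by substituents)
  + COCH3 → C:2 H:3 O:1
Element totals:
  C: 8
  H: 14
  O: 1
Molecular formula: C8H14O.
  M = 8(12.011) + 14(1.008) + 15.999
    = 96.088 + 14.112 + 15.999 = 126.199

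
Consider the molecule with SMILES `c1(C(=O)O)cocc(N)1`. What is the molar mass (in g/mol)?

127.10 g/mol

Atom tally by fragment:
  furan ring core → C:4 H:4 O:1
  (− 2 ring H displaced by substituents)
  + COOH → C:1 H:1 O:2
  + NH2 → N:1 H:2
Element totals:
  C: 5
  H: 5
  N: 1
  O: 3
Molecular formula: C5H5NO3.
  M = 5(12.011) + 5(1.008) + 14.007 + 3(15.999)
    = 60.055 + 5.040 + 14.007 + 47.997 = 127.099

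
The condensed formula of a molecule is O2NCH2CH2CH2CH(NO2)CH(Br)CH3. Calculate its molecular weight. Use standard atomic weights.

255.07 g/mol

Atom tally by fragment:
  O2NCH2 → C:1 H:2 N:1 O:2
  CH2 → C:1 H:2
  CH2 → C:1 H:2
  CH(NO2) → C:1 H:1 N:1 O:2
  CH(Br) → C:1 H:1 Br:1
  CH3 → C:1 H:3
Element totals:
  C: 6
  H: 11
  Br: 1
  N: 2
  O: 4
Molecular formula: C6H11BrN2O4.
  M = 6(12.011) + 11(1.008) + 79.904 + 2(14.007) + 4(15.999)
    = 72.066 + 11.088 + 79.904 + 28.014 + 63.996 = 255.068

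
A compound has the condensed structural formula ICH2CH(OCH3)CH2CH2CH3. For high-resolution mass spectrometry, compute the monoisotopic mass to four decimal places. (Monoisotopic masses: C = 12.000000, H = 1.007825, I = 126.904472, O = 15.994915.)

228.0011

Atom tally by fragment:
  ICH2 → C:1 H:2 I:1
  CH(OCH3) → C:2 H:4 O:1
  CH2 → C:1 H:2
  CH2 → C:1 H:2
  CH3 → C:1 H:3
Element totals:
  C: 6
  H: 13
  I: 1
  O: 1
Molecular formula: C6H13IO.
  M = 6(12.0) + 13(1.007825) + 126.904472 + 15.994915
    = 72.000000 + 13.101725 + 126.904472 + 15.994915 = 228.001112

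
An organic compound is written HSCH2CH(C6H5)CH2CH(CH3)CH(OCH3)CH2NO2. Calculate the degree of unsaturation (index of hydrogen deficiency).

Atom tally by fragment:
  HSCH2 → C:1 H:3 S:1
  CH(C6H5) → C:7 H:6
  CH2 → C:1 H:2
  CH(CH3) → C:2 H:4
  CH(OCH3) → C:2 H:4 O:1
  CH2NO2 → C:1 H:2 N:1 O:2
Element totals:
  C: 14
  H: 21
  N: 1
  O: 3
  S: 1
Molecular formula: C14H21NO3S.
DoU = (2C + 2 + N − H − X) / 2 = (2·14 + 2 + 1 − 21 − 0) / 2 = 5.

5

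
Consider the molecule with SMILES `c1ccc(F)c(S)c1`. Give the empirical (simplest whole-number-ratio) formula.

C6H5FS

Atom tally by fragment:
  benzene ring core → C:6 H:6
  (− 2 ring H displaced by substituents)
  + F → F:1
  + SH → S:1 H:1
Element totals:
  C: 6
  H: 5
  F: 1
  S: 1
Molecular formula: C6H5FS.
gcd of subscripts (6, 1, 5, 1) = 1, so the empirical formula equals the molecular formula.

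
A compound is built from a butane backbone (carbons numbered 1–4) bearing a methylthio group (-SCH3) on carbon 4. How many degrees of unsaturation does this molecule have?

0

Atom tally by fragment:
  CH3 → C:1 H:3
  CH2 → C:1 H:2
  CH2 → C:1 H:2
  CH2SCH3 → C:2 H:5 S:1
Element totals:
  C: 5
  H: 12
  S: 1
Molecular formula: C5H12S.
DoU = (2C + 2 + N − H − X) / 2 = (2·5 + 2 + 0 − 12 − 0) / 2 = 0.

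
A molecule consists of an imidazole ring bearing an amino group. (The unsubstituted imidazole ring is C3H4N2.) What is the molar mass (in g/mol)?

Atom tally by fragment:
  imidazole ring core → C:3 H:4 N:2
  (− 1 ring H displaced by substituents)
  + NH2 → N:1 H:2
Element totals:
  C: 3
  H: 5
  N: 3
Molecular formula: C3H5N3.
  M = 3(12.011) + 5(1.008) + 3(14.007)
    = 36.033 + 5.040 + 42.021 = 83.094

83.09 g/mol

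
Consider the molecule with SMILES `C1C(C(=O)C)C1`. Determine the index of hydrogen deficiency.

2

Atom tally by fragment:
  cyclopropane ring core → C:3 H:6
  (− 1 ring H displaced by substituents)
  + COCH3 → C:2 H:3 O:1
Element totals:
  C: 5
  H: 8
  O: 1
Molecular formula: C5H8O.
DoU = (2C + 2 + N − H − X) / 2 = (2·5 + 2 + 0 − 8 − 0) / 2 = 2.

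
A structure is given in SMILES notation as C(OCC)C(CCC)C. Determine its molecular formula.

C8H18O

Atom tally by fragment:
  C2H5OCH2 → C:3 H:7 O:1
  CH(CH2CH2CH3) → C:4 H:8
  CH3 → C:1 H:3
Element totals:
  C: 8
  H: 18
  O: 1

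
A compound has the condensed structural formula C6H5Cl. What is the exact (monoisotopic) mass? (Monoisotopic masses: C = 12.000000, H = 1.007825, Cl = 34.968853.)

112.0080

Atom tally by fragment:
  benzene ring core → C:6 H:6
  (− 1 ring H displaced by substituents)
  + Cl → Cl:1
Element totals:
  C: 6
  H: 5
  Cl: 1
Molecular formula: C6H5Cl.
  M = 6(12.0) + 5(1.007825) + 34.968853
    = 72.000000 + 5.039125 + 34.968853 = 112.007978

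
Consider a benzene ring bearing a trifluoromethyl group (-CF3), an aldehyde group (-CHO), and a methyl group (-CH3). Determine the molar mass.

Atom tally by fragment:
  benzene ring core → C:6 H:6
  (− 3 ring H displaced by substituents)
  + CF3 → C:1 F:3
  + CHO → C:1 H:1 O:1
  + CH3 → C:1 H:3
Element totals:
  C: 9
  H: 7
  F: 3
  O: 1
Molecular formula: C9H7F3O.
  M = 9(12.011) + 7(1.008) + 3(18.998) + 15.999
    = 108.099 + 7.056 + 56.994 + 15.999 = 188.148

188.15 g/mol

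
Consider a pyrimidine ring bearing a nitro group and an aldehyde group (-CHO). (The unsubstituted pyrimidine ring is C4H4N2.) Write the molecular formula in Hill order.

Atom tally by fragment:
  pyrimidine ring core → C:4 H:4 N:2
  (− 2 ring H displaced by substituents)
  + NO2 → N:1 O:2
  + CHO → C:1 H:1 O:1
Element totals:
  C: 5
  H: 3
  N: 3
  O: 3

C5H3N3O3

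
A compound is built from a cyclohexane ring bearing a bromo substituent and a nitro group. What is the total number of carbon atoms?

Atom tally by fragment:
  cyclohexane ring core → C:6 H:12
  (− 2 ring H displaced by substituents)
  + Br → Br:1
  + NO2 → N:1 O:2
Element totals:
  C: 6
  H: 10
  Br: 1
  N: 1
  O: 2

6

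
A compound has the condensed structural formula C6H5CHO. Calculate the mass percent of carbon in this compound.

Element totals:
  C: 7
  H: 6
  O: 1
Molecular formula: C7H6O.
Molar mass = 106.124 g/mol.
Mass from C: 7 × 12.011 = 84.077 g/mol.
%C = 84.077 / 106.124 × 100 = 79.23%.

79.23%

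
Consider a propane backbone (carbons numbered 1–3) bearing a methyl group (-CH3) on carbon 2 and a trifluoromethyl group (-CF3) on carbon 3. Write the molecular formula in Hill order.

C5H9F3

Atom tally by fragment:
  CH3 → C:1 H:3
  CH(CH3) → C:2 H:4
  CH2CF3 → C:2 H:2 F:3
Element totals:
  C: 5
  H: 9
  F: 3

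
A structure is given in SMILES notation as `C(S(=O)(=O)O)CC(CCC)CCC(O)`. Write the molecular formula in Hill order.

Atom tally by fragment:
  HO3SCH2 → C:1 H:3 S:1 O:3
  CH2 → C:1 H:2
  CH(CH2CH2CH3) → C:4 H:8
  CH2 → C:1 H:2
  CH2 → C:1 H:2
  CH2OH → C:1 H:3 O:1
Element totals:
  C: 9
  H: 20
  O: 4
  S: 1

C9H20O4S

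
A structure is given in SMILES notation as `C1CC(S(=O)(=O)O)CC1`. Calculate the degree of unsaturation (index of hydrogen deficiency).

1

Atom tally by fragment:
  cyclopentane ring core → C:5 H:10
  (− 1 ring H displaced by substituents)
  + SO3H → S:1 O:3 H:1
Element totals:
  C: 5
  H: 10
  O: 3
  S: 1
Molecular formula: C5H10O3S.
DoU = (2C + 2 + N − H − X) / 2 = (2·5 + 2 + 0 − 10 − 0) / 2 = 1.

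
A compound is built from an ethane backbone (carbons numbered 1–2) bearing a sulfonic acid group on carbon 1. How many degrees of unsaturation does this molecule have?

0

Atom tally by fragment:
  HO3SCH2 → C:1 H:3 S:1 O:3
  CH3 → C:1 H:3
Element totals:
  C: 2
  H: 6
  O: 3
  S: 1
Molecular formula: C2H6O3S.
DoU = (2C + 2 + N − H − X) / 2 = (2·2 + 2 + 0 − 6 − 0) / 2 = 0.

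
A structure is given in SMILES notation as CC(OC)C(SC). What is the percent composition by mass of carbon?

49.96%

Atom tally by fragment:
  CH3 → C:1 H:3
  CH(OCH3) → C:2 H:4 O:1
  CH2SCH3 → C:2 H:5 S:1
Element totals:
  C: 5
  H: 12
  O: 1
  S: 1
Molecular formula: C5H12OS.
Molar mass = 120.210 g/mol.
Mass from C: 5 × 12.011 = 60.055 g/mol.
%C = 60.055 / 120.210 × 100 = 49.96%.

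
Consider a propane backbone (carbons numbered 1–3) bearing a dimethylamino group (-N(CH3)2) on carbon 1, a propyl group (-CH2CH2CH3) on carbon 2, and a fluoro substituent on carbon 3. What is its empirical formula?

C8H18FN

Atom tally by fragment:
  (CH3)2NCH2 → C:3 H:8 N:1
  CH(CH2CH2CH3) → C:4 H:8
  CH2F → C:1 H:2 F:1
Element totals:
  C: 8
  H: 18
  F: 1
  N: 1
Molecular formula: C8H18FN.
gcd of subscripts (8, 1, 18, 1) = 1, so the empirical formula equals the molecular formula.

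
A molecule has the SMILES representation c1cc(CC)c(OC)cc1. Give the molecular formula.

C9H12O

Atom tally by fragment:
  benzene ring core → C:6 H:6
  (− 2 ring H displaced by substituents)
  + C2H5 → C:2 H:5
  + OCH3 → C:1 H:3 O:1
Element totals:
  C: 9
  H: 12
  O: 1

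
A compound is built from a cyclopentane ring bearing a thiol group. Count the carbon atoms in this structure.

Atom tally by fragment:
  cyclopentane ring core → C:5 H:10
  (− 1 ring H displaced by substituents)
  + SH → S:1 H:1
Element totals:
  C: 5
  H: 10
  S: 1

5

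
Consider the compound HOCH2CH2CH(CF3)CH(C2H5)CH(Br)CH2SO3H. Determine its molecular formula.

C9H16BrF3O4S

Atom tally by fragment:
  HOCH2CH2 → C:2 H:5 O:1
  CH(CF3) → C:2 H:1 F:3
  CH(C2H5) → C:3 H:6
  CH(Br) → C:1 H:1 Br:1
  CH2SO3H → C:1 H:3 S:1 O:3
Element totals:
  C: 9
  H: 16
  Br: 1
  F: 3
  O: 4
  S: 1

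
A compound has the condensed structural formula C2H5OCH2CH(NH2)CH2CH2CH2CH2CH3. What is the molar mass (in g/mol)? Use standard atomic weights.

Atom tally by fragment:
  C2H5OCH2 → C:3 H:7 O:1
  CH(NH2) → C:1 H:3 N:1
  CH2 → C:1 H:2
  CH2 → C:1 H:2
  CH2 → C:1 H:2
  CH2 → C:1 H:2
  CH3 → C:1 H:3
Element totals:
  C: 9
  H: 21
  N: 1
  O: 1
Molecular formula: C9H21NO.
  M = 9(12.011) + 21(1.008) + 14.007 + 15.999
    = 108.099 + 21.168 + 14.007 + 15.999 = 159.273

159.27 g/mol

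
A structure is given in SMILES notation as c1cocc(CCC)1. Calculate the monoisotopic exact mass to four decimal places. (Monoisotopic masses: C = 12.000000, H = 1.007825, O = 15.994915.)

Atom tally by fragment:
  furan ring core → C:4 H:4 O:1
  (− 1 ring H displaced by substituents)
  + CH2CH2CH3 → C:3 H:7
Element totals:
  C: 7
  H: 10
  O: 1
Molecular formula: C7H10O.
  M = 7(12.0) + 10(1.007825) + 15.994915
    = 84.000000 + 10.078250 + 15.994915 = 110.073165

110.0732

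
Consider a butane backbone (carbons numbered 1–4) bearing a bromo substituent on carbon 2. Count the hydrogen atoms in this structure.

Atom tally by fragment:
  CH3 → C:1 H:3
  CH(Br) → C:1 H:1 Br:1
  CH2 → C:1 H:2
  CH3 → C:1 H:3
Element totals:
  C: 4
  H: 9
  Br: 1

9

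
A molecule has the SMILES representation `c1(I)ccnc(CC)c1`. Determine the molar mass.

Atom tally by fragment:
  pyridine ring core → C:5 H:5 N:1
  (− 2 ring H displaced by substituents)
  + I → I:1
  + C2H5 → C:2 H:5
Element totals:
  C: 7
  H: 8
  I: 1
  N: 1
Molecular formula: C7H8IN.
  M = 7(12.011) + 8(1.008) + 126.904 + 14.007
    = 84.077 + 8.064 + 126.904 + 14.007 = 233.052

233.05 g/mol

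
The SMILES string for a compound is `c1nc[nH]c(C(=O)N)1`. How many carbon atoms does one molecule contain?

Atom tally by fragment:
  imidazole ring core → C:3 H:4 N:2
  (− 1 ring H displaced by substituents)
  + CONH2 → C:1 H:2 O:1 N:1
Element totals:
  C: 4
  H: 5
  N: 3
  O: 1

4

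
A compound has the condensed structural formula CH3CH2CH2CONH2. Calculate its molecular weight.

87.12 g/mol

Element totals:
  C: 4
  H: 9
  N: 1
  O: 1
Molecular formula: C4H9NO.
  M = 4(12.011) + 9(1.008) + 14.007 + 15.999
    = 48.044 + 9.072 + 14.007 + 15.999 = 87.122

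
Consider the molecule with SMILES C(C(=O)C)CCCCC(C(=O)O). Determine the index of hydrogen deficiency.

Atom tally by fragment:
  CH3COCH2 → C:3 H:5 O:1
  CH2 → C:1 H:2
  CH2 → C:1 H:2
  CH2 → C:1 H:2
  CH2 → C:1 H:2
  CH2COOH → C:2 H:3 O:2
Element totals:
  C: 9
  H: 16
  O: 3
Molecular formula: C9H16O3.
DoU = (2C + 2 + N − H − X) / 2 = (2·9 + 2 + 0 − 16 − 0) / 2 = 2.

2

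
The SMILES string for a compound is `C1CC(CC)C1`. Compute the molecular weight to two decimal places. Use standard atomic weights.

Atom tally by fragment:
  cyclobutane ring core → C:4 H:8
  (− 1 ring H displaced by substituents)
  + C2H5 → C:2 H:5
Element totals:
  C: 6
  H: 12
Molecular formula: C6H12.
  M = 6(12.011) + 12(1.008)
    = 72.066 + 12.096 = 84.162

84.16 g/mol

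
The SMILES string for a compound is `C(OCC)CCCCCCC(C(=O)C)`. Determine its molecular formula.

Atom tally by fragment:
  C2H5OCH2 → C:3 H:7 O:1
  CH2 → C:1 H:2
  CH2 → C:1 H:2
  CH2 → C:1 H:2
  CH2 → C:1 H:2
  CH2 → C:1 H:2
  CH2 → C:1 H:2
  CH2COCH3 → C:3 H:5 O:1
Element totals:
  C: 12
  H: 24
  O: 2

C12H24O2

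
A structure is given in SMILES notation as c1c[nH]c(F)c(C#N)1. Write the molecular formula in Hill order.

Atom tally by fragment:
  pyrrole ring core → C:4 H:5 N:1
  (− 2 ring H displaced by substituents)
  + F → F:1
  + CN → C:1 N:1
Element totals:
  C: 5
  H: 3
  F: 1
  N: 2

C5H3FN2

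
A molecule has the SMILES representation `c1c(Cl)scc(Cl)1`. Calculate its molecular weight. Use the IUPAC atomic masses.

Atom tally by fragment:
  thiophene ring core → C:4 H:4 S:1
  (− 2 ring H displaced by substituents)
  + Cl → Cl:1
  + Cl → Cl:1
Element totals:
  C: 4
  H: 2
  Cl: 2
  S: 1
Molecular formula: C4H2Cl2S.
  M = 4(12.011) + 2(1.008) + 2(35.45) + 32.06
    = 48.044 + 2.016 + 70.900 + 32.060 = 153.020

153.02 g/mol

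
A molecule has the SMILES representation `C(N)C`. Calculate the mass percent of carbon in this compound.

53.28%

Atom tally by fragment:
  H2NCH2 → C:1 H:4 N:1
  CH3 → C:1 H:3
Element totals:
  C: 2
  H: 7
  N: 1
Molecular formula: C2H7N.
Molar mass = 45.085 g/mol.
Mass from C: 2 × 12.011 = 24.022 g/mol.
%C = 24.022 / 45.085 × 100 = 53.28%.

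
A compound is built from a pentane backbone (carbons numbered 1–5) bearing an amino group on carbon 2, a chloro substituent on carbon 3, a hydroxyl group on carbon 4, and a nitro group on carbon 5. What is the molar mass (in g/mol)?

Atom tally by fragment:
  CH3 → C:1 H:3
  CH(NH2) → C:1 H:3 N:1
  CH(Cl) → C:1 H:1 Cl:1
  CH(OH) → C:1 H:2 O:1
  CH2NO2 → C:1 H:2 N:1 O:2
Element totals:
  C: 5
  H: 11
  Cl: 1
  N: 2
  O: 3
Molecular formula: C5H11ClN2O3.
  M = 5(12.011) + 11(1.008) + 35.45 + 2(14.007) + 3(15.999)
    = 60.055 + 11.088 + 35.450 + 28.014 + 47.997 = 182.604

182.60 g/mol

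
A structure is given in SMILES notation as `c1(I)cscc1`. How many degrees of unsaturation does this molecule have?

3

Atom tally by fragment:
  thiophene ring core → C:4 H:4 S:1
  (− 1 ring H displaced by substituents)
  + I → I:1
Element totals:
  C: 4
  H: 3
  I: 1
  S: 1
Molecular formula: C4H3IS.
DoU = (2C + 2 + N − H − X) / 2 = (2·4 + 2 + 0 − 3 − 1) / 2 = 3.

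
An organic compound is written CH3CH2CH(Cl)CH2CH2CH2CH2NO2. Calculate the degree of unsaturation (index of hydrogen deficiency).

Atom tally by fragment:
  CH3 → C:1 H:3
  CH2 → C:1 H:2
  CH(Cl) → C:1 H:1 Cl:1
  CH2 → C:1 H:2
  CH2 → C:1 H:2
  CH2 → C:1 H:2
  CH2NO2 → C:1 H:2 N:1 O:2
Element totals:
  C: 7
  H: 14
  Cl: 1
  N: 1
  O: 2
Molecular formula: C7H14ClNO2.
DoU = (2C + 2 + N − H − X) / 2 = (2·7 + 2 + 1 − 14 − 1) / 2 = 1.

1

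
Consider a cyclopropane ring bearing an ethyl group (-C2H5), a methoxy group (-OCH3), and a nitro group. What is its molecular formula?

Atom tally by fragment:
  cyclopropane ring core → C:3 H:6
  (− 3 ring H displaced by substituents)
  + C2H5 → C:2 H:5
  + OCH3 → C:1 H:3 O:1
  + NO2 → N:1 O:2
Element totals:
  C: 6
  H: 11
  N: 1
  O: 3

C6H11NO3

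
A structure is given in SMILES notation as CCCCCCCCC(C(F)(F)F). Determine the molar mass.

196.26 g/mol

Atom tally by fragment:
  CH3 → C:1 H:3
  CH2 → C:1 H:2
  CH2 → C:1 H:2
  CH2 → C:1 H:2
  CH2 → C:1 H:2
  CH2 → C:1 H:2
  CH2 → C:1 H:2
  CH2 → C:1 H:2
  CH2CF3 → C:2 H:2 F:3
Element totals:
  C: 10
  H: 19
  F: 3
Molecular formula: C10H19F3.
  M = 10(12.011) + 19(1.008) + 3(18.998)
    = 120.110 + 19.152 + 56.994 = 196.256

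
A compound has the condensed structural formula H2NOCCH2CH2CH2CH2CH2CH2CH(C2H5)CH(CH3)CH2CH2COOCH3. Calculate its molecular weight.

285.43 g/mol

Atom tally by fragment:
  H2NOCCH2 → C:2 H:4 O:1 N:1
  CH2 → C:1 H:2
  CH2 → C:1 H:2
  CH2 → C:1 H:2
  CH2 → C:1 H:2
  CH2 → C:1 H:2
  CH(C2H5) → C:3 H:6
  CH(CH3) → C:2 H:4
  CH2 → C:1 H:2
  CH2COOCH3 → C:3 H:5 O:2
Element totals:
  C: 16
  H: 31
  N: 1
  O: 3
Molecular formula: C16H31NO3.
  M = 16(12.011) + 31(1.008) + 14.007 + 3(15.999)
    = 192.176 + 31.248 + 14.007 + 47.997 = 285.428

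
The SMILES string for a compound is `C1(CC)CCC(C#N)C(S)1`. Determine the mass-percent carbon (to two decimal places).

Atom tally by fragment:
  cyclopentane ring core → C:5 H:10
  (− 3 ring H displaced by substituents)
  + C2H5 → C:2 H:5
  + CN → C:1 N:1
  + SH → S:1 H:1
Element totals:
  C: 8
  H: 13
  N: 1
  S: 1
Molecular formula: C8H13NS.
Molar mass = 155.259 g/mol.
Mass from C: 8 × 12.011 = 96.088 g/mol.
%C = 96.088 / 155.259 × 100 = 61.89%.

61.89%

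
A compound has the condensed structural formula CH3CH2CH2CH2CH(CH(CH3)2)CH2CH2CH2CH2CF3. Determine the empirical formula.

Element totals:
  C: 13
  H: 25
  F: 3
Molecular formula: C13H25F3.
gcd of subscripts (13, 3, 25) = 1, so the empirical formula equals the molecular formula.

C13H25F3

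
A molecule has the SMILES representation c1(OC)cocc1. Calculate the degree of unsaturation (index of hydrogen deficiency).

Atom tally by fragment:
  furan ring core → C:4 H:4 O:1
  (− 1 ring H displaced by substituents)
  + OCH3 → C:1 H:3 O:1
Element totals:
  C: 5
  H: 6
  O: 2
Molecular formula: C5H6O2.
DoU = (2C + 2 + N − H − X) / 2 = (2·5 + 2 + 0 − 6 − 0) / 2 = 3.

3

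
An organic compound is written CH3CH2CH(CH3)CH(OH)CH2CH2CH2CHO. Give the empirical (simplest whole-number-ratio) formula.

Atom tally by fragment:
  CH3 → C:1 H:3
  CH2 → C:1 H:2
  CH(CH3) → C:2 H:4
  CH(OH) → C:1 H:2 O:1
  CH2 → C:1 H:2
  CH2 → C:1 H:2
  CH2CHO → C:2 H:3 O:1
Element totals:
  C: 9
  H: 18
  O: 2
Molecular formula: C9H18O2.
gcd of subscripts (9, 18, 2) = 1, so the empirical formula equals the molecular formula.

C9H18O2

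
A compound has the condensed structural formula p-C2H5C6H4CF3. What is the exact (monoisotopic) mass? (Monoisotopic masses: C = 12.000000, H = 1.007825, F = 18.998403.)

Element totals:
  C: 9
  H: 9
  F: 3
Molecular formula: C9H9F3.
  M = 9(12.0) + 9(1.007825) + 3(18.998403)
    = 108.000000 + 9.070425 + 56.995209 = 174.065634

174.0656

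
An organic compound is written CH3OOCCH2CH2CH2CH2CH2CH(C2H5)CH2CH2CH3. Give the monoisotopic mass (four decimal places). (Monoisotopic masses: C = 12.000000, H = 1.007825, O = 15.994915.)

Atom tally by fragment:
  CH3OOCCH2 → C:3 H:5 O:2
  CH2 → C:1 H:2
  CH2 → C:1 H:2
  CH2 → C:1 H:2
  CH2 → C:1 H:2
  CH(C2H5) → C:3 H:6
  CH2 → C:1 H:2
  CH2 → C:1 H:2
  CH3 → C:1 H:3
Element totals:
  C: 13
  H: 26
  O: 2
Molecular formula: C13H26O2.
  M = 13(12.0) + 26(1.007825) + 2(15.994915)
    = 156.000000 + 26.203450 + 31.989830 = 214.193280

214.1933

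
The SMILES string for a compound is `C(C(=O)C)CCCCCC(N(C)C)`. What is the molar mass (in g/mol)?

Atom tally by fragment:
  CH3COCH2 → C:3 H:5 O:1
  CH2 → C:1 H:2
  CH2 → C:1 H:2
  CH2 → C:1 H:2
  CH2 → C:1 H:2
  CH2 → C:1 H:2
  CH2N(CH3)2 → C:3 H:8 N:1
Element totals:
  C: 11
  H: 23
  N: 1
  O: 1
Molecular formula: C11H23NO.
  M = 11(12.011) + 23(1.008) + 14.007 + 15.999
    = 132.121 + 23.184 + 14.007 + 15.999 = 185.311

185.31 g/mol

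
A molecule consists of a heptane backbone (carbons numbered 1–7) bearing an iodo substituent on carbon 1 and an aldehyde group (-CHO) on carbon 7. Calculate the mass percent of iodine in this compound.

Atom tally by fragment:
  ICH2 → C:1 H:2 I:1
  CH2 → C:1 H:2
  CH2 → C:1 H:2
  CH2 → C:1 H:2
  CH2 → C:1 H:2
  CH2 → C:1 H:2
  CH2CHO → C:2 H:3 O:1
Element totals:
  C: 8
  H: 15
  I: 1
  O: 1
Molecular formula: C8H15IO.
Molar mass = 254.111 g/mol.
Mass from I: 1 × 126.904 = 126.904 g/mol.
%I = 126.904 / 254.111 × 100 = 49.94%.

49.94%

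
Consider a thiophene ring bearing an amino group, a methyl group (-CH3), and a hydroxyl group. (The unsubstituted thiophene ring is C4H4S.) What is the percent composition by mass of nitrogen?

Atom tally by fragment:
  thiophene ring core → C:4 H:4 S:1
  (− 3 ring H displaced by substituents)
  + NH2 → N:1 H:2
  + CH3 → C:1 H:3
  + OH → O:1 H:1
Element totals:
  C: 5
  H: 7
  N: 1
  O: 1
  S: 1
Molecular formula: C5H7NOS.
Molar mass = 129.177 g/mol.
Mass from N: 1 × 14.007 = 14.007 g/mol.
%N = 14.007 / 129.177 × 100 = 10.84%.

10.84%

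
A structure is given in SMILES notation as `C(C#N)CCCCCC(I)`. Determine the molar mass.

Atom tally by fragment:
  NCCH2 → C:2 H:2 N:1
  CH2 → C:1 H:2
  CH2 → C:1 H:2
  CH2 → C:1 H:2
  CH2 → C:1 H:2
  CH2 → C:1 H:2
  CH2I → C:1 H:2 I:1
Element totals:
  C: 8
  H: 14
  I: 1
  N: 1
Molecular formula: C8H14IN.
  M = 8(12.011) + 14(1.008) + 126.904 + 14.007
    = 96.088 + 14.112 + 126.904 + 14.007 = 251.111

251.11 g/mol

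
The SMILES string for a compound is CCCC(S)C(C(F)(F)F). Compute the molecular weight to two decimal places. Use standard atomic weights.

Atom tally by fragment:
  CH3 → C:1 H:3
  CH2 → C:1 H:2
  CH2 → C:1 H:2
  CH(SH) → C:1 H:2 S:1
  CH2CF3 → C:2 H:2 F:3
Element totals:
  C: 6
  H: 11
  F: 3
  S: 1
Molecular formula: C6H11F3S.
  M = 6(12.011) + 11(1.008) + 3(18.998) + 32.06
    = 72.066 + 11.088 + 56.994 + 32.060 = 172.208

172.21 g/mol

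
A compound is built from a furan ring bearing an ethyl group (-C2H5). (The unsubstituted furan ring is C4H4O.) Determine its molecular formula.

C6H8O

Atom tally by fragment:
  furan ring core → C:4 H:4 O:1
  (− 1 ring H displaced by substituents)
  + C2H5 → C:2 H:5
Element totals:
  C: 6
  H: 8
  O: 1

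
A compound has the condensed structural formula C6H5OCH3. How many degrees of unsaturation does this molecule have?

Element totals:
  C: 7
  H: 8
  O: 1
Molecular formula: C7H8O.
DoU = (2C + 2 + N − H − X) / 2 = (2·7 + 2 + 0 − 8 − 0) / 2 = 4.

4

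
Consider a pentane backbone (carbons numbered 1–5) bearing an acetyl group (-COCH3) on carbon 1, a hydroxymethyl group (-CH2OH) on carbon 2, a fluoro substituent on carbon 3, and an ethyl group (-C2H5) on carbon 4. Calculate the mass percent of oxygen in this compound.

16.82%

Atom tally by fragment:
  CH3COCH2 → C:3 H:5 O:1
  CH(CH2OH) → C:2 H:4 O:1
  CH(F) → C:1 H:1 F:1
  CH(C2H5) → C:3 H:6
  CH3 → C:1 H:3
Element totals:
  C: 10
  H: 19
  F: 1
  O: 2
Molecular formula: C10H19FO2.
Molar mass = 190.258 g/mol.
Mass from O: 2 × 15.999 = 31.998 g/mol.
%O = 31.998 / 190.258 × 100 = 16.82%.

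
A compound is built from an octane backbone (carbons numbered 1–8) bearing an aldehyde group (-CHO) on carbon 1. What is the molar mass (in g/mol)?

Atom tally by fragment:
  OHCCH2 → C:2 H:3 O:1
  CH2 → C:1 H:2
  CH2 → C:1 H:2
  CH2 → C:1 H:2
  CH2 → C:1 H:2
  CH2 → C:1 H:2
  CH2 → C:1 H:2
  CH3 → C:1 H:3
Element totals:
  C: 9
  H: 18
  O: 1
Molecular formula: C9H18O.
  M = 9(12.011) + 18(1.008) + 15.999
    = 108.099 + 18.144 + 15.999 = 142.242

142.24 g/mol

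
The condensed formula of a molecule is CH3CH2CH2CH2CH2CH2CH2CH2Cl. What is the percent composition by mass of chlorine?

Element totals:
  C: 8
  H: 17
  Cl: 1
Molecular formula: C8H17Cl.
Molar mass = 148.674 g/mol.
Mass from Cl: 1 × 35.45 = 35.450 g/mol.
%Cl = 35.450 / 148.674 × 100 = 23.84%.

23.84%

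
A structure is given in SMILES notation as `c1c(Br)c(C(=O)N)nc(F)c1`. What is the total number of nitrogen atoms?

Atom tally by fragment:
  pyridine ring core → C:5 H:5 N:1
  (− 3 ring H displaced by substituents)
  + Br → Br:1
  + CONH2 → C:1 H:2 O:1 N:1
  + F → F:1
Element totals:
  C: 6
  H: 4
  Br: 1
  F: 1
  N: 2
  O: 1

2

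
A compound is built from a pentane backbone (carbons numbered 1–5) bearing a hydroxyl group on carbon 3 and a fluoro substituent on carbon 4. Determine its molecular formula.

C5H11FO

Atom tally by fragment:
  CH3 → C:1 H:3
  CH2 → C:1 H:2
  CH(OH) → C:1 H:2 O:1
  CH(F) → C:1 H:1 F:1
  CH3 → C:1 H:3
Element totals:
  C: 5
  H: 11
  F: 1
  O: 1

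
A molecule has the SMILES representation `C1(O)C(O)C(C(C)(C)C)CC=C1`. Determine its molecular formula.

Atom tally by fragment:
  cyclohexene ring core → C:6 H:10
  (− 3 ring H displaced by substituents)
  + OH → O:1 H:1
  + OH → O:1 H:1
  + C(CH3)3 → C:4 H:9
Element totals:
  C: 10
  H: 18
  O: 2

C10H18O2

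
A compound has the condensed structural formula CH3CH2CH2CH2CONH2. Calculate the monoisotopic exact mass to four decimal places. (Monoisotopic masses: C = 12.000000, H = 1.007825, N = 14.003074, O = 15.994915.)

101.0841

Element totals:
  C: 5
  H: 11
  N: 1
  O: 1
Molecular formula: C5H11NO.
  M = 5(12.0) + 11(1.007825) + 14.003074 + 15.994915
    = 60.000000 + 11.086075 + 14.003074 + 15.994915 = 101.084064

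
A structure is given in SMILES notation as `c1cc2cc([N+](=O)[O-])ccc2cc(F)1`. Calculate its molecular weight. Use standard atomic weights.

Atom tally by fragment:
  naphthalene ring system core → C:10 H:8
  (− 2 ring H displaced by substituents)
  + NO2 → N:1 O:2
  + F → F:1
Element totals:
  C: 10
  H: 6
  F: 1
  N: 1
  O: 2
Molecular formula: C10H6FNO2.
  M = 10(12.011) + 6(1.008) + 18.998 + 14.007 + 2(15.999)
    = 120.110 + 6.048 + 18.998 + 14.007 + 31.998 = 191.161

191.16 g/mol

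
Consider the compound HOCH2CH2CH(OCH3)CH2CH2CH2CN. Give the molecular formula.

C8H15NO2

Element totals:
  C: 8
  H: 15
  N: 1
  O: 2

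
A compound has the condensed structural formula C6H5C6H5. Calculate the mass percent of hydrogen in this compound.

Element totals:
  C: 12
  H: 10
Molecular formula: C12H10.
Molar mass = 154.212 g/mol.
Mass from H: 10 × 1.008 = 10.080 g/mol.
%H = 10.080 / 154.212 × 100 = 6.54%.

6.54%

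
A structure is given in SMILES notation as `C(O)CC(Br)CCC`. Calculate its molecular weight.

181.07 g/mol

Atom tally by fragment:
  HOCH2 → C:1 H:3 O:1
  CH2 → C:1 H:2
  CH(Br) → C:1 H:1 Br:1
  CH2 → C:1 H:2
  CH2 → C:1 H:2
  CH3 → C:1 H:3
Element totals:
  C: 6
  H: 13
  Br: 1
  O: 1
Molecular formula: C6H13BrO.
  M = 6(12.011) + 13(1.008) + 79.904 + 15.999
    = 72.066 + 13.104 + 79.904 + 15.999 = 181.073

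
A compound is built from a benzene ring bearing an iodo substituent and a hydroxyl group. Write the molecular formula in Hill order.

Atom tally by fragment:
  benzene ring core → C:6 H:6
  (− 2 ring H displaced by substituents)
  + I → I:1
  + OH → O:1 H:1
Element totals:
  C: 6
  H: 5
  I: 1
  O: 1

C6H5IO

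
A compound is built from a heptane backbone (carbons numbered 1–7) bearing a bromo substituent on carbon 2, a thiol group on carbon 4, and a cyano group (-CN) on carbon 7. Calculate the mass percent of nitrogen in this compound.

5.93%

Atom tally by fragment:
  CH3 → C:1 H:3
  CH(Br) → C:1 H:1 Br:1
  CH2 → C:1 H:2
  CH(SH) → C:1 H:2 S:1
  CH2 → C:1 H:2
  CH2 → C:1 H:2
  CH2CN → C:2 H:2 N:1
Element totals:
  C: 8
  H: 14
  Br: 1
  N: 1
  S: 1
Molecular formula: C8H14BrNS.
Molar mass = 236.171 g/mol.
Mass from N: 1 × 14.007 = 14.007 g/mol.
%N = 14.007 / 236.171 × 100 = 5.93%.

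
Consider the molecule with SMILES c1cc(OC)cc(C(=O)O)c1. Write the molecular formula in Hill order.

Atom tally by fragment:
  benzene ring core → C:6 H:6
  (− 2 ring H displaced by substituents)
  + OCH3 → C:1 H:3 O:1
  + COOH → C:1 H:1 O:2
Element totals:
  C: 8
  H: 8
  O: 3

C8H8O3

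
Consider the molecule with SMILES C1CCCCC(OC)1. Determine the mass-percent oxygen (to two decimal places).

Atom tally by fragment:
  cyclohexane ring core → C:6 H:12
  (− 1 ring H displaced by substituents)
  + OCH3 → C:1 H:3 O:1
Element totals:
  C: 7
  H: 14
  O: 1
Molecular formula: C7H14O.
Molar mass = 114.188 g/mol.
Mass from O: 1 × 15.999 = 15.999 g/mol.
%O = 15.999 / 114.188 × 100 = 14.01%.

14.01%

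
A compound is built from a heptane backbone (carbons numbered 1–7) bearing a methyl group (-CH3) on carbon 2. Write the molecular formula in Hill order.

Atom tally by fragment:
  CH3 → C:1 H:3
  CH(CH3) → C:2 H:4
  CH2 → C:1 H:2
  CH2 → C:1 H:2
  CH2 → C:1 H:2
  CH2 → C:1 H:2
  CH3 → C:1 H:3
Element totals:
  C: 8
  H: 18

C8H18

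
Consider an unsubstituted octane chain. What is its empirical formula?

Atom tally by fragment:
  CH3 → C:1 H:3
  CH2 → C:1 H:2
  CH2 → C:1 H:2
  CH2 → C:1 H:2
  CH2 → C:1 H:2
  CH2 → C:1 H:2
  CH2 → C:1 H:2
  CH3 → C:1 H:3
Element totals:
  C: 8
  H: 18
Molecular formula: C8H18.
gcd of subscripts = 2; dividing each by 2:
  C: 8/2 = 4
  H: 18/2 = 9

C4H9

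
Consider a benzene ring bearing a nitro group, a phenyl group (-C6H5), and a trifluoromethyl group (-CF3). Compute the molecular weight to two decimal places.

Atom tally by fragment:
  benzene ring core → C:6 H:6
  (− 3 ring H displaced by substituents)
  + NO2 → N:1 O:2
  + C6H5 → C:6 H:5
  + CF3 → C:1 F:3
Element totals:
  C: 13
  H: 8
  F: 3
  N: 1
  O: 2
Molecular formula: C13H8F3NO2.
  M = 13(12.011) + 8(1.008) + 3(18.998) + 14.007 + 2(15.999)
    = 156.143 + 8.064 + 56.994 + 14.007 + 31.998 = 267.206

267.21 g/mol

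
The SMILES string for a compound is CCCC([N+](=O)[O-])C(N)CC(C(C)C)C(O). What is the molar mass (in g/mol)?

232.32 g/mol

Atom tally by fragment:
  CH3 → C:1 H:3
  CH2 → C:1 H:2
  CH2 → C:1 H:2
  CH(NO2) → C:1 H:1 N:1 O:2
  CH(NH2) → C:1 H:3 N:1
  CH2 → C:1 H:2
  CH(CH(CH3)2) → C:4 H:8
  CH2OH → C:1 H:3 O:1
Element totals:
  C: 11
  H: 24
  N: 2
  O: 3
Molecular formula: C11H24N2O3.
  M = 11(12.011) + 24(1.008) + 2(14.007) + 3(15.999)
    = 132.121 + 24.192 + 28.014 + 47.997 = 232.324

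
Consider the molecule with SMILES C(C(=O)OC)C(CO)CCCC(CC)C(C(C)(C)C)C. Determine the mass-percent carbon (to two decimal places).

Atom tally by fragment:
  CH3OOCCH2 → C:3 H:5 O:2
  CH(CH2OH) → C:2 H:4 O:1
  CH2 → C:1 H:2
  CH2 → C:1 H:2
  CH2 → C:1 H:2
  CH(C2H5) → C:3 H:6
  CH(C(CH3)3) → C:5 H:10
  CH3 → C:1 H:3
Element totals:
  C: 17
  H: 34
  O: 3
Molecular formula: C17H34O3.
Molar mass = 286.456 g/mol.
Mass from C: 17 × 12.011 = 204.187 g/mol.
%C = 204.187 / 286.456 × 100 = 71.28%.

71.28%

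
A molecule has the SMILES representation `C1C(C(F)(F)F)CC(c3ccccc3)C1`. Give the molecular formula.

C12H13F3

Atom tally by fragment:
  cyclopentane ring core → C:5 H:10
  (− 2 ring H displaced by substituents)
  + CF3 → C:1 F:3
  + C6H5 → C:6 H:5
Element totals:
  C: 12
  H: 13
  F: 3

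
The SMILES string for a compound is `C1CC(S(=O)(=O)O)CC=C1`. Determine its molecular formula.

Atom tally by fragment:
  cyclohexene ring core → C:6 H:10
  (− 1 ring H displaced by substituents)
  + SO3H → S:1 O:3 H:1
Element totals:
  C: 6
  H: 10
  O: 3
  S: 1

C6H10O3S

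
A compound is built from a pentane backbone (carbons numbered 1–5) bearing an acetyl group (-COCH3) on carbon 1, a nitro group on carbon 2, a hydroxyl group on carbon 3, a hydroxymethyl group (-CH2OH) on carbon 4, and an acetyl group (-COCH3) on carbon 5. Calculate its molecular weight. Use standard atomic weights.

Atom tally by fragment:
  CH3COCH2 → C:3 H:5 O:1
  CH(NO2) → C:1 H:1 N:1 O:2
  CH(OH) → C:1 H:2 O:1
  CH(CH2OH) → C:2 H:4 O:1
  CH2COCH3 → C:3 H:5 O:1
Element totals:
  C: 10
  H: 17
  N: 1
  O: 6
Molecular formula: C10H17NO6.
  M = 10(12.011) + 17(1.008) + 14.007 + 6(15.999)
    = 120.110 + 17.136 + 14.007 + 95.994 = 247.247

247.25 g/mol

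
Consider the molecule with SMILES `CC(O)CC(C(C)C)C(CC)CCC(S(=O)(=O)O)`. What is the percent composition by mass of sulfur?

Atom tally by fragment:
  CH3 → C:1 H:3
  CH(OH) → C:1 H:2 O:1
  CH2 → C:1 H:2
  CH(CH(CH3)2) → C:4 H:8
  CH(C2H5) → C:3 H:6
  CH2 → C:1 H:2
  CH2 → C:1 H:2
  CH2SO3H → C:1 H:3 S:1 O:3
Element totals:
  C: 13
  H: 28
  O: 4
  S: 1
Molecular formula: C13H28O4S.
Molar mass = 280.423 g/mol.
Mass from S: 1 × 32.06 = 32.060 g/mol.
%S = 32.060 / 280.423 × 100 = 11.43%.

11.43%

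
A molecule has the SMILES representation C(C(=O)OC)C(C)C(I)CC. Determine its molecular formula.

C8H15IO2

Atom tally by fragment:
  CH3OOCCH2 → C:3 H:5 O:2
  CH(CH3) → C:2 H:4
  CH(I) → C:1 H:1 I:1
  CH2 → C:1 H:2
  CH3 → C:1 H:3
Element totals:
  C: 8
  H: 15
  I: 1
  O: 2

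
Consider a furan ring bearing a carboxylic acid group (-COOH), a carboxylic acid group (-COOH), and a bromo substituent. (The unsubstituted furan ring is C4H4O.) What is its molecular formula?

C6H3BrO5

Atom tally by fragment:
  furan ring core → C:4 H:4 O:1
  (− 3 ring H displaced by substituents)
  + COOH → C:1 H:1 O:2
  + COOH → C:1 H:1 O:2
  + Br → Br:1
Element totals:
  C: 6
  H: 3
  Br: 1
  O: 5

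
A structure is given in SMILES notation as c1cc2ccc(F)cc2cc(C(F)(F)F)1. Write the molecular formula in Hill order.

C11H6F4

Atom tally by fragment:
  naphthalene ring system core → C:10 H:8
  (− 2 ring H displaced by substituents)
  + F → F:1
  + CF3 → C:1 F:3
Element totals:
  C: 11
  H: 6
  F: 4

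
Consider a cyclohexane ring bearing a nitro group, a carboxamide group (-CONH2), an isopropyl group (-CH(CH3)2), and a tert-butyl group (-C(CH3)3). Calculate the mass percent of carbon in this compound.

62.19%

Atom tally by fragment:
  cyclohexane ring core → C:6 H:12
  (− 4 ring H displaced by substituents)
  + NO2 → N:1 O:2
  + CONH2 → C:1 H:2 O:1 N:1
  + CH(CH3)2 → C:3 H:7
  + C(CH3)3 → C:4 H:9
Element totals:
  C: 14
  H: 26
  N: 2
  O: 3
Molecular formula: C14H26N2O3.
Molar mass = 270.373 g/mol.
Mass from C: 14 × 12.011 = 168.154 g/mol.
%C = 168.154 / 270.373 × 100 = 62.19%.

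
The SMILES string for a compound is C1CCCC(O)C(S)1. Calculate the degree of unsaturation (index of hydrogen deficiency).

1

Atom tally by fragment:
  cyclohexane ring core → C:6 H:12
  (− 2 ring H displaced by substituents)
  + OH → O:1 H:1
  + SH → S:1 H:1
Element totals:
  C: 6
  H: 12
  O: 1
  S: 1
Molecular formula: C6H12OS.
DoU = (2C + 2 + N − H − X) / 2 = (2·6 + 2 + 0 − 12 − 0) / 2 = 1.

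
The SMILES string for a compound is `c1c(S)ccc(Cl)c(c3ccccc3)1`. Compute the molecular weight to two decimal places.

Atom tally by fragment:
  benzene ring core → C:6 H:6
  (− 3 ring H displaced by substituents)
  + SH → S:1 H:1
  + Cl → Cl:1
  + C6H5 → C:6 H:5
Element totals:
  C: 12
  H: 9
  Cl: 1
  S: 1
Molecular formula: C12H9ClS.
  M = 12(12.011) + 9(1.008) + 35.45 + 32.06
    = 144.132 + 9.072 + 35.450 + 32.060 = 220.714

220.71 g/mol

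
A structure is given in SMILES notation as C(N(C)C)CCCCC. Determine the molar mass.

Atom tally by fragment:
  (CH3)2NCH2 → C:3 H:8 N:1
  CH2 → C:1 H:2
  CH2 → C:1 H:2
  CH2 → C:1 H:2
  CH2 → C:1 H:2
  CH3 → C:1 H:3
Element totals:
  C: 8
  H: 19
  N: 1
Molecular formula: C8H19N.
  M = 8(12.011) + 19(1.008) + 14.007
    = 96.088 + 19.152 + 14.007 = 129.247

129.25 g/mol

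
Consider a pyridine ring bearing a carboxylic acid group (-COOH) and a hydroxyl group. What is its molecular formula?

C6H5NO3

Atom tally by fragment:
  pyridine ring core → C:5 H:5 N:1
  (− 2 ring H displaced by substituents)
  + COOH → C:1 H:1 O:2
  + OH → O:1 H:1
Element totals:
  C: 6
  H: 5
  N: 1
  O: 3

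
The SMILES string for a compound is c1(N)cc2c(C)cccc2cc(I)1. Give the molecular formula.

Atom tally by fragment:
  naphthalene ring system core → C:10 H:8
  (− 3 ring H displaced by substituents)
  + NH2 → N:1 H:2
  + CH3 → C:1 H:3
  + I → I:1
Element totals:
  C: 11
  H: 10
  I: 1
  N: 1

C11H10IN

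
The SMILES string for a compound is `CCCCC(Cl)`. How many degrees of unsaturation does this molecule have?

Atom tally by fragment:
  CH3 → C:1 H:3
  CH2 → C:1 H:2
  CH2 → C:1 H:2
  CH2 → C:1 H:2
  CH2Cl → C:1 H:2 Cl:1
Element totals:
  C: 5
  H: 11
  Cl: 1
Molecular formula: C5H11Cl.
DoU = (2C + 2 + N − H − X) / 2 = (2·5 + 2 + 0 − 11 − 1) / 2 = 0.

0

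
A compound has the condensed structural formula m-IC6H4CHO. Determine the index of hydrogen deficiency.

5

Element totals:
  C: 7
  H: 5
  I: 1
  O: 1
Molecular formula: C7H5IO.
DoU = (2C + 2 + N − H − X) / 2 = (2·7 + 2 + 0 − 5 − 1) / 2 = 5.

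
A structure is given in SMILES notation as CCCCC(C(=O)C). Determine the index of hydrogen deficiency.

1

Atom tally by fragment:
  CH3 → C:1 H:3
  CH2 → C:1 H:2
  CH2 → C:1 H:2
  CH2 → C:1 H:2
  CH2COCH3 → C:3 H:5 O:1
Element totals:
  C: 7
  H: 14
  O: 1
Molecular formula: C7H14O.
DoU = (2C + 2 + N − H − X) / 2 = (2·7 + 2 + 0 − 14 − 0) / 2 = 1.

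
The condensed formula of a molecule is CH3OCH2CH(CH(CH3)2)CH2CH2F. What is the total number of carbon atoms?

8

Atom tally by fragment:
  CH3OCH2 → C:2 H:5 O:1
  CH(CH(CH3)2) → C:4 H:8
  CH2 → C:1 H:2
  CH2F → C:1 H:2 F:1
Element totals:
  C: 8
  H: 17
  F: 1
  O: 1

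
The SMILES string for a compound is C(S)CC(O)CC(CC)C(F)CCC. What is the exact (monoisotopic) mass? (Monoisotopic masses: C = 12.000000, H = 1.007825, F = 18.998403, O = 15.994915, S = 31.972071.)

222.1454

Atom tally by fragment:
  HSCH2 → C:1 H:3 S:1
  CH2 → C:1 H:2
  CH(OH) → C:1 H:2 O:1
  CH2 → C:1 H:2
  CH(C2H5) → C:3 H:6
  CH(F) → C:1 H:1 F:1
  CH2 → C:1 H:2
  CH2 → C:1 H:2
  CH3 → C:1 H:3
Element totals:
  C: 11
  H: 23
  F: 1
  O: 1
  S: 1
Molecular formula: C11H23FOS.
  M = 11(12.0) + 23(1.007825) + 18.998403 + 15.994915 + 31.972071
    = 132.000000 + 23.179975 + 18.998403 + 15.994915 + 31.972071 = 222.145364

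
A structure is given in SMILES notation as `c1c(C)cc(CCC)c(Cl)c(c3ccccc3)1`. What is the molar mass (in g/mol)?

244.76 g/mol

Atom tally by fragment:
  benzene ring core → C:6 H:6
  (− 4 ring H displaced by substituents)
  + CH3 → C:1 H:3
  + CH2CH2CH3 → C:3 H:7
  + Cl → Cl:1
  + C6H5 → C:6 H:5
Element totals:
  C: 16
  H: 17
  Cl: 1
Molecular formula: C16H17Cl.
  M = 16(12.011) + 17(1.008) + 35.45
    = 192.176 + 17.136 + 35.450 = 244.762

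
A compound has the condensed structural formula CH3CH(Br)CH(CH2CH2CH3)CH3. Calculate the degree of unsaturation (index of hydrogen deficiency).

Atom tally by fragment:
  CH3 → C:1 H:3
  CH(Br) → C:1 H:1 Br:1
  CH(CH2CH2CH3) → C:4 H:8
  CH3 → C:1 H:3
Element totals:
  C: 7
  H: 15
  Br: 1
Molecular formula: C7H15Br.
DoU = (2C + 2 + N − H − X) / 2 = (2·7 + 2 + 0 − 15 − 1) / 2 = 0.

0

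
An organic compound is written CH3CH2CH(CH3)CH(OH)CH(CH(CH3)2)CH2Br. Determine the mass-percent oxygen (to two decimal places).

Element totals:
  C: 10
  H: 21
  Br: 1
  O: 1
Molecular formula: C10H21BrO.
Molar mass = 237.181 g/mol.
Mass from O: 1 × 15.999 = 15.999 g/mol.
%O = 15.999 / 237.181 × 100 = 6.75%.

6.75%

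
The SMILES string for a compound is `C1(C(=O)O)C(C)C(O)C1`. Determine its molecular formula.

Atom tally by fragment:
  cyclobutane ring core → C:4 H:8
  (− 3 ring H displaced by substituents)
  + COOH → C:1 H:1 O:2
  + CH3 → C:1 H:3
  + OH → O:1 H:1
Element totals:
  C: 6
  H: 10
  O: 3

C6H10O3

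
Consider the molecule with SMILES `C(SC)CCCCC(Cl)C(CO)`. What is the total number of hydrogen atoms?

Atom tally by fragment:
  CH3SCH2 → C:2 H:5 S:1
  CH2 → C:1 H:2
  CH2 → C:1 H:2
  CH2 → C:1 H:2
  CH2 → C:1 H:2
  CH(Cl) → C:1 H:1 Cl:1
  CH2CH2OH → C:2 H:5 O:1
Element totals:
  C: 9
  H: 19
  Cl: 1
  O: 1
  S: 1

19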